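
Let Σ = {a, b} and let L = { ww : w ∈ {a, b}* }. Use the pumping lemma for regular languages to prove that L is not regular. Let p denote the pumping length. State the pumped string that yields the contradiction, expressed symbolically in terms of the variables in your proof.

a^{p+k} b^p a^p b^p

Toward a contradiction, assume L is regular with pumping length p.
Take w = a^p b^p a^p b^p = uu where u = a^pb^p; then w ∈ L and |w| = 4p ≥ p.
The pumping lemma gives a decomposition w = xyz where |xy| ≤ p and |y| ≥ 1.
Because |xy| ≤ p and w begins with p copies of a, we have y = a^k with 1 ≤ k ≤ p.
Pump with i = 2: xy^2z = a^{p+k} b^p a^p b^p, of length 4p+k. Suppose this equals vv. The string starts with a and ends with b, so v does too; thus the boundary between the two copies of v is a b→a transition. There is exactly one such transition, at position 2p+k, so |v| = 2p+k and |vv| = 4p+2k ≠ 4p+k since k ≥ 1. So xy^2z ∉ L.
This contradicts the pumping lemma, so L is not regular.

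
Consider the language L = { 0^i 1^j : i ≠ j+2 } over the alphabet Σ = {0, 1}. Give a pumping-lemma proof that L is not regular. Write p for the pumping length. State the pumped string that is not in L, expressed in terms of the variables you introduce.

0^{p+p!} 1^{p+p!-2}

Suppose for contradiction that L is regular, and let p be the pumping length.
Choose w = 0^p 1^{p+p!-2}. Since p ≠ (p+p!-2)+2 = p+p!, w ∈ L; and |w| ≥ p.
The pumping lemma gives a decomposition w = xyz where |xy| ≤ p and |y| ≥ 1.
The first p characters of w are 0's, so xy (and hence y) consists only of 0's. Write y = 0^k, 1 ≤ k ≤ p.
Since 1 ≤ k ≤ p, k divides p!; set t = 1 + p!/k. Then xy^t z has p + (p!/k)·k = p + p! copies of 0. Now the 0-count is p+p! and (1-count)+2 = (p+p!-2)+2 = p+p!, so i ≠ j+2 fails. So xy^t z = 0^{p+p!} 1^{p+p!-2} ∉ L.
This contradicts the pumping lemma, so L is not regular.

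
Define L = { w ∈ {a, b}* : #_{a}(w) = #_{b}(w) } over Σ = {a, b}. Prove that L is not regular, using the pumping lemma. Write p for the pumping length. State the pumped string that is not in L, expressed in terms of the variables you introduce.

Toward a contradiction, assume L is regular with pumping length p.
Choose w = a^p b^p ∈ L with |w| = 2p ≥ p.
By the pumping lemma, w = xyz with |xy| ≤ p and |y| ≥ 1.
Because |xy| ≤ p and w begins with p copies of a, we have y = a^k with 1 ≤ k ≤ p.
Pump with i = 2: xy^2z = a^{p+k} b^p has p+k occurrences of a but only p of b. Since k ≥ 1 the counts differ, so xy^2z ∉ L.
This is a contradiction; hence L is not regular.

a^{p+k} b^p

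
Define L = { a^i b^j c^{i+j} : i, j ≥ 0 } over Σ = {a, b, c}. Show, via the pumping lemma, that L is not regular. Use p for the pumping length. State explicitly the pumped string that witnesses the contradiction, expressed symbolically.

a^{p+k} b^p c^{2p}

Assume L is regular. Let p be the pumping length given by the pumping lemma.
Take w = a^p b^p c^{2p} ∈ L (with i=j=p, i+j=2p), |w| = 4p ≥ p.
By the pumping lemma, w = xyz with |xy| ≤ p and |y| ≥ 1.
Because |xy| ≤ p and w begins with p copies of a, we have y = a^k with 1 ≤ k ≤ p.
Consider xy^2z = a^{p+k} b^p c^{2p}. Now the a- and b-counts sum to 2p+k, but the c-count is 2p ≠ 2p+k. So xy^2z ∉ L.
Contradiction. Therefore L is not regular.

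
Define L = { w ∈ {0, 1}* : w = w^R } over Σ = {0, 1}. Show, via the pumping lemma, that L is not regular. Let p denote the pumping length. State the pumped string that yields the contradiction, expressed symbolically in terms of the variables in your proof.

Toward a contradiction, assume L is regular with pumping length p.
Take w = 0^p 1 0^p, a palindrome of length 2p+1 ≥ p.
The pumping lemma gives a decomposition w = xyz where |xy| ≤ p and y is nonempty.
Because |xy| ≤ p and w begins with p copies of 0, we have y = 0^k with 1 ≤ k ≤ p.
Pump with i = 2: xy^2z = 0^{p+k} 1 0^p. Its reverse is 0^p 1 0^{p+k}, which differs from xy^2z since k ≥ 1. So xy^2z is not a palindrome and xy^2z ∉ L.
This contradicts the pumping lemma, so L is not regular.

0^{p+k} 1 0^p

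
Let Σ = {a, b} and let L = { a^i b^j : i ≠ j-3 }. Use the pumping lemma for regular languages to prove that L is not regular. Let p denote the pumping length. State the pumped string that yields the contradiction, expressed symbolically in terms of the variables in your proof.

a^{p+p!} b^{p+p!+3}

Assume L is regular; let p be its pumping constant.
Choose w = a^p b^{p+p!+3}. Since p ≠ (p+p!+3)-3 = p+p!, w ∈ L; and |w| ≥ p.
By the pumping lemma, w = xyz with |xy| ≤ p and |y| ≥ 1.
The first p characters of w are a's, so xy (and hence y) consists only of a's. Write y = a^k, 1 ≤ k ≤ p.
Since 1 ≤ k ≤ p, k divides p!; set t = 1 + p!/k. Then xy^t z has p + (p!/k)·k = p + p! copies of a. Now the a-count is p+p! and (b-count)-3 = (p+p!+3)-3 = p+p!, so i ≠ j-3 fails. So xy^t z = a^{p+p!} b^{p+p!+3} ∉ L.
This contradicts the pumping lemma, so L is not regular.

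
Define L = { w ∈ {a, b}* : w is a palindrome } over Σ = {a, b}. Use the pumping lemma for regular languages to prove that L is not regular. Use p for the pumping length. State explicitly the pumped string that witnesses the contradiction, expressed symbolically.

Suppose for contradiction that L is regular, and let p be the pumping length.
Take w = a^p b a^p, a palindrome of length 2p+1 ≥ p.
By the pumping lemma, w = xyz with |xy| ≤ p and y is nonempty.
The first p characters of w are a's, so xy (and hence y) consists only of a's. Write y = a^k, 1 ≤ k ≤ p.
Pump with i = 2: xy^2z = a^{p+k} b a^p. Its reverse is a^p b a^{p+k}, which differs from xy^2z since k ≥ 1. So xy^2z is not a palindrome and xy^2z ∉ L.
Contradiction. Therefore L is not regular.

a^{p+k} b a^p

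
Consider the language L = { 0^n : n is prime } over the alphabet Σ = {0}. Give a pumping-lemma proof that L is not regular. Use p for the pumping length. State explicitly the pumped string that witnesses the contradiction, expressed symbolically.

0^{q(1+k)}

Assume L is regular. Let p be the pumping length given by the pumping lemma.
Let q be a prime with q ≥ p+2 (infinitely many primes exist), and take w = 0^q ∈ L with |w| = q ≥ p.
By the pumping lemma, w = xyz with |xy| ≤ p and y is nonempty.
Then y = 0^k for some k with 1 ≤ k ≤ p.
Since 1 ≤ k ≤ p, |xz| = q-k. Pump with i = q+1: |xy^{q+1}z| = (q-k)+(q+1)k = q+qk = q(1+k), which is composite (both factors ≥ 2). So xy^{q+1}z = 0^{q(1+k)} ∉ L.
This is a contradiction; hence L is not regular.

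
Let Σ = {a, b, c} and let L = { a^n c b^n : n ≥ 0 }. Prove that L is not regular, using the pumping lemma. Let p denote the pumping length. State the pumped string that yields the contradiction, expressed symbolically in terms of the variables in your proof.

a^{p+k} c b^p

Assume L is regular; let p be its pumping constant.
Take w = a^p c b^p ∈ L with |w| = 2p+1 ≥ p.
Write w = xyz as guaranteed by the lemma, with |xy| ≤ p and |y| > 0.
Because |xy| ≤ p and w begins with p copies of a, we have y = a^k with 1 ≤ k ≤ p.
Pump with i = 2: xy^2z = a^{p+k} c b^p, which would require p+k = p. But k ≥ 1, so xy^2z ∉ L.
Contradiction. Therefore L is not regular.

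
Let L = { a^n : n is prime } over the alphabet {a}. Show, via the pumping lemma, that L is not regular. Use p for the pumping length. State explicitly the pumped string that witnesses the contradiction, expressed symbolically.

a^{q(1+k)}

Assume L is regular. Let p be the pumping length given by the pumping lemma.
Let q be a prime with q ≥ p+2 (infinitely many primes exist), and take w = a^q ∈ L with |w| = q ≥ p.
The pumping lemma gives a decomposition w = xyz where |xy| ≤ p and |y| > 0.
Then y = a^k for some k with 1 ≤ k ≤ p.
Since 1 ≤ k ≤ p, |xz| = q-k. Pump with i = q+1: |xy^{q+1}z| = (q-k)+(q+1)k = q+qk = q(1+k), which is composite (both factors ≥ 2). So xy^{q+1}z = a^{q(1+k)} ∉ L.
This contradicts the pumping lemma, so L is not regular.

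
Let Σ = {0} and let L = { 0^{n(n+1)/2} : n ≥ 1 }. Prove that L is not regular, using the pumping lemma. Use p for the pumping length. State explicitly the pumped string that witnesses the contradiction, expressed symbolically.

0^{p(p+1)/2+k}

Toward a contradiction, assume L is regular with pumping length p.
Take w = 0^{p(p+1)/2} ∈ L with |w| = p(p+1)/2 ≥ p.
The pumping lemma gives a decomposition w = xyz where |xy| ≤ p and |y| > 0.
Then y = 0^k for some k with 1 ≤ k ≤ p.
Pump with i = 2: xy^2z = 0^{p(p+1)/2+k}. Since 1 ≤ k ≤ p, p(p+1)/2 < p(p+1)/2+k ≤ p(p+1)/2+p < (p+1)(p+2)/2, so p(p+1)/2+k is strictly between consecutive triangular numbers. So xy^2z ∉ L.
This is a contradiction; hence L is not regular.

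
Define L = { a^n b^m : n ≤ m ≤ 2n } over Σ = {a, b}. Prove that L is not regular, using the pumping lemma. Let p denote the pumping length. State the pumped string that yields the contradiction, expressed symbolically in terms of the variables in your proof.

a^{p+k} b^p

Assume L is regular; let p be its pumping constant.
Take w = a^p b^p ∈ L (since p ≤ p ≤ 2p), with |w| = 2p ≥ p.
Write w = xyz as guaranteed by the lemma, with |xy| ≤ p and |y| > 0.
Since the first p symbols of w are all a's and |xy| ≤ p, y lies entirely in the leading a-block: y = a^k for some k with 1 ≤ k ≤ p.
Pump with i = 2: xy^2z = a^{p+k} b^p. Now n = p+k > p = m, so the condition n ≤ m fails. Thus xy^2z ∉ L.
This is a contradiction; hence L is not regular.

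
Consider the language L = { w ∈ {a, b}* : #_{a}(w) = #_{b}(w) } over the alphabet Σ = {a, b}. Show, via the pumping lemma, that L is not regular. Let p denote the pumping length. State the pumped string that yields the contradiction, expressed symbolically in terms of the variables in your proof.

Suppose for contradiction that L is regular, and let p be the pumping length.
Choose w = a^p b^p ∈ L with |w| = 2p ≥ p.
The pumping lemma gives a decomposition w = xyz where |xy| ≤ p and y is nonempty.
Since the first p symbols of w are all a's and |xy| ≤ p, y lies entirely in the leading a-block: y = a^k for some k with 1 ≤ k ≤ p.
Pump with i = 2: xy^2z = a^{p+k} b^p has p+k occurrences of a but only p of b. Since k ≥ 1 the counts differ, so xy^2z ∉ L.
This contradicts the pumping lemma, so L is not regular.

a^{p+k} b^p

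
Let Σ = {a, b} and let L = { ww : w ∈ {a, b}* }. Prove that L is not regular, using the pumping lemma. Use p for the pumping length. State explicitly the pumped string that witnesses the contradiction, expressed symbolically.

a^{p+k} b^p a^p b^p

Suppose for contradiction that L is regular, and let p be the pumping length.
Take w = a^p b^p a^p b^p = uu where u = a^pb^p; then w ∈ L and |w| = 4p ≥ p.
The pumping lemma gives a decomposition w = xyz where |xy| ≤ p and y is nonempty.
Because |xy| ≤ p and w begins with p copies of a, we have y = a^k with 1 ≤ k ≤ p.
Pump with i = 2: xy^2z = a^{p+k} b^p a^p b^p, of length 4p+k. Suppose this equals vv. The string starts with a and ends with b, so v does too; thus the boundary between the two copies of v is a b→a transition. There is exactly one such transition, at position 2p+k, so |v| = 2p+k and |vv| = 4p+2k ≠ 4p+k since k ≥ 1. So xy^2z ∉ L.
Contradiction. Therefore L is not regular.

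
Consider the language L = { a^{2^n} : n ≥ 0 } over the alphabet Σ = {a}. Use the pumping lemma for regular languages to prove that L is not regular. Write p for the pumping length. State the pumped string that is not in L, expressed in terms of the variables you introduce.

a^{2^p+k}

Assume L is regular. Let p be the pumping length given by the pumping lemma.
Take w = a^{2^p} ∈ L with |w| = 2^p ≥ p.
By the pumping lemma, w = xyz with |xy| ≤ p and y is nonempty.
Then y = a^k for some k with 1 ≤ k ≤ p.
Pump with i = 2: xy^2z = a^{2^p+k}. Since 1 ≤ k ≤ p < 2^p, we have 2^p < 2^p+k < 2^{p+1}, so 2^p+k is not a power of 2. So xy^2z ∉ L.
This contradicts the pumping lemma, so L is not regular.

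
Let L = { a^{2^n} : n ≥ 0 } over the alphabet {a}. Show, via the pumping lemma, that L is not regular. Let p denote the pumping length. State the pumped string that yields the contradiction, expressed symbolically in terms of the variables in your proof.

a^{2^p+k}

Suppose for contradiction that L is regular, and let p be the pumping length.
Take w = a^{2^p} ∈ L with |w| = 2^p ≥ p.
Write w = xyz as guaranteed by the lemma, with |xy| ≤ p and |y| ≥ 1.
Then y = a^k for some k with 1 ≤ k ≤ p.
Pump with i = 2: xy^2z = a^{2^p+k}. Since 1 ≤ k ≤ p < 2^p, we have 2^p < 2^p+k < 2^{p+1}, so 2^p+k is not a power of 2. So xy^2z ∉ L.
Contradiction. Therefore L is not regular.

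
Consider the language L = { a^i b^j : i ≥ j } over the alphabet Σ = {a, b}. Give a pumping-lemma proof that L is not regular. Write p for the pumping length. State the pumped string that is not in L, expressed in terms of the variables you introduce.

a^{p-k} b^p

Assume L is regular; let p be its pumping constant.
Choose w = a^p b^p ∈ L, with |w| = 2p ≥ p.
By the pumping lemma, w = xyz with |xy| ≤ p and y is nonempty.
The first p characters of w are a's, so xy (and hence y) consists only of a's. Write y = a^k, 1 ≤ k ≤ p.
Consider xy^0z = xz = a^{p-k} b^p. Since k ≥ 1, the a-count p-k is less than p, so i ≥ j fails; thus xz ∉ L.
This contradicts the pumping lemma, so L is not regular.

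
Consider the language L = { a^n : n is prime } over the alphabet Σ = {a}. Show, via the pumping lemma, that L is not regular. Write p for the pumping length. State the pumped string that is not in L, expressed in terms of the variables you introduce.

a^{q(1+k)}

Assume L is regular. Let p be the pumping length given by the pumping lemma.
Let q be a prime with q ≥ p+2 (infinitely many primes exist), and take w = a^q ∈ L with |w| = q ≥ p.
Write w = xyz as guaranteed by the lemma, with |xy| ≤ p and y is nonempty.
Then y = a^k for some k with 1 ≤ k ≤ p.
Since 1 ≤ k ≤ p, |xz| = q-k. Pump with i = q+1: |xy^{q+1}z| = (q-k)+(q+1)k = q+qk = q(1+k), which is composite (both factors ≥ 2). So xy^{q+1}z = a^{q(1+k)} ∉ L.
This contradicts the pumping lemma, so L is not regular.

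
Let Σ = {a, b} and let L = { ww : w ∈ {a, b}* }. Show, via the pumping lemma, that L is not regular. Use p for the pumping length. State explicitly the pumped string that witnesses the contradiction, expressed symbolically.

Assume L is regular; let p be its pumping constant.
Take w = a^p b^p a^p b^p = uu where u = a^pb^p; then w ∈ L and |w| = 4p ≥ p.
By the pumping lemma, w = xyz with |xy| ≤ p and |y| > 0.
Because |xy| ≤ p and w begins with p copies of a, we have y = a^k with 1 ≤ k ≤ p.
Pump with i = 2: xy^2z = a^{p+k} b^p a^p b^p, of length 4p+k. Suppose this equals vv. The string starts with a and ends with b, so v does too; thus the boundary between the two copies of v is a b→a transition. There is exactly one such transition, at position 2p+k, so |v| = 2p+k and |vv| = 4p+2k ≠ 4p+k since k ≥ 1. So xy^2z ∉ L.
This is a contradiction; hence L is not regular.

a^{p+k} b^p a^p b^p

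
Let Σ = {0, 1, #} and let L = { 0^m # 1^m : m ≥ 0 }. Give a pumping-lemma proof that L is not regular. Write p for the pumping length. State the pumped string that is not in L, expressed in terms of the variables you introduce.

Assume L is regular; let p be its pumping constant.
Take w = 0^p # 1^p ∈ L with |w| = 2p+1 ≥ p.
Write w = xyz as guaranteed by the lemma, with |xy| ≤ p and |y| ≥ 1.
Because |xy| ≤ p and w begins with p copies of 0, we have y = 0^k with 1 ≤ k ≤ p.
Pump with i = 2: xy^2z = 0^{p+k} # 1^p, which would require p+k = p. But k ≥ 1, so xy^2z ∉ L.
Contradiction. Therefore L is not regular.

0^{p+k} # 1^p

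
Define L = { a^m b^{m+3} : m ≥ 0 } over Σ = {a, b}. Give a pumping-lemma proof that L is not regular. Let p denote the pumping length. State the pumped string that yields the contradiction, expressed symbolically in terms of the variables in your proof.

a^{p+k} b^{p+3}

Assume L is regular; let p be its pumping constant.
Let w = a^p b^{p+3} ∈ L; note |w| = 2p+3 ≥ p.
The pumping lemma gives a decomposition w = xyz where |xy| ≤ p and |y| ≥ 1.
Because |xy| ≤ p and w begins with p copies of a, we have y = a^k with 1 ≤ k ≤ p.
Pump with i = 2: xy^2z = a^{p+k} b^{p+3}. For this to lie in L we would need p+3 = (p+k)+3, which forces k = 0. But k ≥ 1, so xy^2z ∉ L.
This is a contradiction; hence L is not regular.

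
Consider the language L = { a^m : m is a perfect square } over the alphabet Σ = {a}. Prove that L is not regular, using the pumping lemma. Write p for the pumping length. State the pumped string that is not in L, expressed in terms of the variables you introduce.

a^{p²+k}

Toward a contradiction, assume L is regular with pumping length p.
Take w = a^{p²} ∈ L with |w| = p² ≥ p.
Write w = xyz as guaranteed by the lemma, with |xy| ≤ p and |y| ≥ 1.
Then y = a^k for some k with 1 ≤ k ≤ p.
Pump with i = 2: xy^2z = a^{p²+k}. Since 1 ≤ k ≤ p, p² < p²+k ≤ p²+p < (p+1)², so p²+k lies strictly between consecutive squares and is not a perfect square. So xy^2z ∉ L.
Contradiction. Therefore L is not regular.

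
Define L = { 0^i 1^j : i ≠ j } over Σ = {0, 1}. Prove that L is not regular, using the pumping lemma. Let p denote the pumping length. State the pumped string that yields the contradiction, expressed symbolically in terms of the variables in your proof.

Toward a contradiction, assume L is regular with pumping length p.
Choose w = 0^p 1^{p+p!}. Since p ≠ p+p!, w ∈ L; and |w| ≥ p.
The pumping lemma gives a decomposition w = xyz where |xy| ≤ p and |y| > 0.
The first p characters of w are 0's, so xy (and hence y) consists only of 0's. Write y = 0^k, 1 ≤ k ≤ p.
Since 1 ≤ k ≤ p, k divides p!; set t = 1 + p!/k. Then xy^t z has p + (p!/k)·k = p + p! copies of 0. Now the 0-count equals the 1-count, so i ≠ j fails. So xy^t z = 0^{p+p!} 1^{p+p!} ∉ L.
Contradiction. Therefore L is not regular.

0^{p+p!} 1^{p+p!}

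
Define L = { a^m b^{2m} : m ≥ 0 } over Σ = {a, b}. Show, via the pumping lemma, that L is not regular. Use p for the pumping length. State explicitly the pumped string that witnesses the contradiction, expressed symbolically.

Suppose for contradiction that L is regular, and let p be the pumping length.
Take w = a^p b^{2p}. Then w ∈ L and |w| = 3p ≥ p.
Write w = xyz as guaranteed by the lemma, with |xy| ≤ p and |y| > 0.
The first p characters of w are a's, so xy (and hence y) consists only of a's. Write y = a^k, 1 ≤ k ≤ p.
Pump with i = 2: xy^2z = a^{p+k} b^{2p}. For this to lie in L we would need 2p = 2(p+k), which forces k = 0. But k ≥ 1, so xy^2z ∉ L.
This contradicts the pumping lemma, so L is not regular.

a^{p+k} b^{2p}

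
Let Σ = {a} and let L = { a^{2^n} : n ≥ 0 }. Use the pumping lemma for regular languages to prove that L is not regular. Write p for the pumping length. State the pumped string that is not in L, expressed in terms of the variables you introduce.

a^{2^p+k}

Assume L is regular. Let p be the pumping length given by the pumping lemma.
Take w = a^{2^p} ∈ L with |w| = 2^p ≥ p.
Write w = xyz as guaranteed by the lemma, with |xy| ≤ p and |y| ≥ 1.
Then y = a^k for some k with 1 ≤ k ≤ p.
Pump with i = 2: xy^2z = a^{2^p+k}. Since 1 ≤ k ≤ p < 2^p, we have 2^p < 2^p+k < 2^{p+1}, so 2^p+k is not a power of 2. So xy^2z ∉ L.
This contradicts the pumping lemma, so L is not regular.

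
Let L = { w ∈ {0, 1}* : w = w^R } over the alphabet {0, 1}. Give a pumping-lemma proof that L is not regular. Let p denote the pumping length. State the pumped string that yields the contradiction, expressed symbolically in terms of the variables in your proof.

Assume L is regular; let p be its pumping constant.
Take w = 0^p 1 0^p, a palindrome of length 2p+1 ≥ p.
Write w = xyz as guaranteed by the lemma, with |xy| ≤ p and y is nonempty.
Because |xy| ≤ p and w begins with p copies of 0, we have y = 0^k with 1 ≤ k ≤ p.
Pump with i = 2: xy^2z = 0^{p+k} 1 0^p. Its reverse is 0^p 1 0^{p+k}, which differs from xy^2z since k ≥ 1. So xy^2z is not a palindrome and xy^2z ∉ L.
This is a contradiction; hence L is not regular.

0^{p+k} 1 0^p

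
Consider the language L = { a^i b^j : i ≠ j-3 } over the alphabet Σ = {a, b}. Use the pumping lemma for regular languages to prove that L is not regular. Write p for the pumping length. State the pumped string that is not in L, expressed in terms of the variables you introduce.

Toward a contradiction, assume L is regular with pumping length p.
Choose w = a^p b^{p+p!+3}. Since p ≠ (p+p!+3)-3 = p+p!, w ∈ L; and |w| ≥ p.
The pumping lemma gives a decomposition w = xyz where |xy| ≤ p and |y| > 0.
Because |xy| ≤ p and w begins with p copies of a, we have y = a^k with 1 ≤ k ≤ p.
Since 1 ≤ k ≤ p, k divides p!; set t = 1 + p!/k. Then xy^t z has p + (p!/k)·k = p + p! copies of a. Now the a-count is p+p! and (b-count)-3 = (p+p!+3)-3 = p+p!, so i ≠ j-3 fails. So xy^t z = a^{p+p!} b^{p+p!+3} ∉ L.
This contradicts the pumping lemma, so L is not regular.

a^{p+p!} b^{p+p!+3}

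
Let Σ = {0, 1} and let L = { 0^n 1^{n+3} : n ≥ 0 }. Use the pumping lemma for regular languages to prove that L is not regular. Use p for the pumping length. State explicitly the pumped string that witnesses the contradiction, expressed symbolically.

0^{p+k} 1^{p+3}

Suppose for contradiction that L is regular, and let p be the pumping length.
Let w = 0^p 1^{p+3} ∈ L; note |w| = 2p+3 ≥ p.
By the pumping lemma, w = xyz with |xy| ≤ p and y is nonempty.
Since the first p symbols of w are all 0's and |xy| ≤ p, y lies entirely in the leading 0-block: y = 0^k for some k with 1 ≤ k ≤ p.
Pump with i = 2: xy^2z = 0^{p+k} 1^{p+3}. For this to lie in L we would need p+3 = (p+k)+3, which forces k = 0. But k ≥ 1, so xy^2z ∉ L.
Contradiction. Therefore L is not regular.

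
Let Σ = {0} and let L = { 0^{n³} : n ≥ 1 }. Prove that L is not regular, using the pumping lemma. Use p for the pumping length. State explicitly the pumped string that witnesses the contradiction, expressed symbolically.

Assume L is regular. Let p be the pumping length given by the pumping lemma.
Take w = 0^{p³} ∈ L with |w| = p³ ≥ p.
By the pumping lemma, w = xyz with |xy| ≤ p and y is nonempty.
Then y = 0^k for some k with 1 ≤ k ≤ p.
Pump with i = 2: xy^2z = 0^{p³+k}. Since 1 ≤ k ≤ p, p³ < p³+k ≤ p³+p < p³+3p²+3p+1 = (p+1)³, so p³+k is not a perfect cube. So xy^2z ∉ L.
This contradicts the pumping lemma, so L is not regular.

0^{p³+k}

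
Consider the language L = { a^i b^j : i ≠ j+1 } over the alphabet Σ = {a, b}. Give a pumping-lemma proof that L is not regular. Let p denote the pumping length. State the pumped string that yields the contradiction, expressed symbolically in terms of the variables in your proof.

Toward a contradiction, assume L is regular with pumping length p.
Choose w = a^p b^{p+p!-1}. Since p ≠ (p+p!-1)+1 = p+p!, w ∈ L; and |w| ≥ p.
Write w = xyz as guaranteed by the lemma, with |xy| ≤ p and y is nonempty.
The first p characters of w are a's, so xy (and hence y) consists only of a's. Write y = a^k, 1 ≤ k ≤ p.
Since 1 ≤ k ≤ p, k divides p!; set t = 1 + p!/k. Then xy^t z has p + (p!/k)·k = p + p! copies of a. Now the a-count is p+p! and (b-count)+1 = (p+p!-1)+1 = p+p!, so i ≠ j+1 fails. So xy^t z = a^{p+p!} b^{p+p!-1} ∉ L.
This is a contradiction; hence L is not regular.

a^{p+p!} b^{p+p!-1}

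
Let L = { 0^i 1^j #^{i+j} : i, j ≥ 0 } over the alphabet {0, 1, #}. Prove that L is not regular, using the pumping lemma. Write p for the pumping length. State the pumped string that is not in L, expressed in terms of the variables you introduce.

Toward a contradiction, assume L is regular with pumping length p.
Take w = 0^p 1^p #^{2p} ∈ L (with i=j=p, i+j=2p), |w| = 4p ≥ p.
Write w = xyz as guaranteed by the lemma, with |xy| ≤ p and |y| > 0.
Because |xy| ≤ p and w begins with p copies of 0, we have y = 0^k with 1 ≤ k ≤ p.
Consider xy^2z = 0^{p+k} 1^p #^{2p}. Now the 0- and 1-counts sum to 2p+k, but the #-count is 2p ≠ 2p+k. So xy^2z ∉ L.
Contradiction. Therefore L is not regular.

0^{p+k} 1^p #^{2p}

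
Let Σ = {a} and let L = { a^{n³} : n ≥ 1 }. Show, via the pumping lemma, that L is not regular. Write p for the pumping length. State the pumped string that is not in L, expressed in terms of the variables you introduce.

a^{p³+k}

Toward a contradiction, assume L is regular with pumping length p.
Take w = a^{p³} ∈ L with |w| = p³ ≥ p.
Write w = xyz as guaranteed by the lemma, with |xy| ≤ p and y is nonempty.
Then y = a^k for some k with 1 ≤ k ≤ p.
Pump with i = 2: xy^2z = a^{p³+k}. Since 1 ≤ k ≤ p, p³ < p³+k ≤ p³+p < p³+3p²+3p+1 = (p+1)³, so p³+k is not a perfect cube. So xy^2z ∉ L.
Contradiction. Therefore L is not regular.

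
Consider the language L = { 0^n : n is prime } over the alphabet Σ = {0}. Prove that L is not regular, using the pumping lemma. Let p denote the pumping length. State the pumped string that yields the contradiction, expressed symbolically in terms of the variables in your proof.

0^{q(1+k)}

Assume L is regular. Let p be the pumping length given by the pumping lemma.
Let q be a prime with q ≥ p+2 (infinitely many primes exist), and take w = 0^q ∈ L with |w| = q ≥ p.
By the pumping lemma, w = xyz with |xy| ≤ p and |y| ≥ 1.
Then y = 0^k for some k with 1 ≤ k ≤ p.
Since 1 ≤ k ≤ p, |xz| = q-k. Pump with i = q+1: |xy^{q+1}z| = (q-k)+(q+1)k = q+qk = q(1+k), which is composite (both factors ≥ 2). So xy^{q+1}z = 0^{q(1+k)} ∉ L.
This contradicts the pumping lemma, so L is not regular.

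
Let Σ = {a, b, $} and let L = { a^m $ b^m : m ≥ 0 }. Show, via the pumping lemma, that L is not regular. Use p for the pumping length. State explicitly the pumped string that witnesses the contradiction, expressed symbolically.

a^{p+k} $ b^p

Toward a contradiction, assume L is regular with pumping length p.
Take w = a^p $ b^p ∈ L with |w| = 2p+1 ≥ p.
The pumping lemma gives a decomposition w = xyz where |xy| ≤ p and |y| > 0.
The first p characters of w are a's, so xy (and hence y) consists only of a's. Write y = a^k, 1 ≤ k ≤ p.
Pump with i = 2: xy^2z = a^{p+k} $ b^p, which would require p+k = p. But k ≥ 1, so xy^2z ∉ L.
Contradiction. Therefore L is not regular.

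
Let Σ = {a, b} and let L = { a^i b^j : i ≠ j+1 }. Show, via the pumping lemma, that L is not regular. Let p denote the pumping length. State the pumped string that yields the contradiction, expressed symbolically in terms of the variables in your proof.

a^{p+p!} b^{p+p!-1}

Toward a contradiction, assume L is regular with pumping length p.
Choose w = a^p b^{p+p!-1}. Since p ≠ (p+p!-1)+1 = p+p!, w ∈ L; and |w| ≥ p.
By the pumping lemma, w = xyz with |xy| ≤ p and |y| > 0.
Because |xy| ≤ p and w begins with p copies of a, we have y = a^k with 1 ≤ k ≤ p.
Since 1 ≤ k ≤ p, k divides p!; set t = 1 + p!/k. Then xy^t z has p + (p!/k)·k = p + p! copies of a. Now the a-count is p+p! and (b-count)+1 = (p+p!-1)+1 = p+p!, so i ≠ j+1 fails. So xy^t z = a^{p+p!} b^{p+p!-1} ∉ L.
This contradicts the pumping lemma, so L is not regular.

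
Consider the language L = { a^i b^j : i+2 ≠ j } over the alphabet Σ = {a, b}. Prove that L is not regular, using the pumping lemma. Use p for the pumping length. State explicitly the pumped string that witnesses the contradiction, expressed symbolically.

a^{p+p!} b^{p+p!+2}

Assume L is regular; let p be its pumping constant.
Choose w = a^p b^{p+p!+2}. Since p ≠ (p+p!+2)-2 = p+p!, w ∈ L; and |w| ≥ p.
The pumping lemma gives a decomposition w = xyz where |xy| ≤ p and |y| > 0.
Because |xy| ≤ p and w begins with p copies of a, we have y = a^k with 1 ≤ k ≤ p.
Since 1 ≤ k ≤ p, k divides p!; set t = 1 + p!/k. Then xy^t z has p + (p!/k)·k = p + p! copies of a. Now the a-count is p+p! and (b-count)-2 = (p+p!+2)-2 = p+p!, so i+2 ≠ j fails. So xy^t z = a^{p+p!} b^{p+p!+2} ∉ L.
This is a contradiction; hence L is not regular.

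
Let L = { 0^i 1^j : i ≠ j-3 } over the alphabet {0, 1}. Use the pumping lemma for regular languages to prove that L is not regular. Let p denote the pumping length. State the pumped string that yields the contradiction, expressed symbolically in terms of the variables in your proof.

Assume L is regular. Let p be the pumping length given by the pumping lemma.
Choose w = 0^p 1^{p+p!+3}. Since p ≠ (p+p!+3)-3 = p+p!, w ∈ L; and |w| ≥ p.
By the pumping lemma, w = xyz with |xy| ≤ p and |y| > 0.
Because |xy| ≤ p and w begins with p copies of 0, we have y = 0^k with 1 ≤ k ≤ p.
Since 1 ≤ k ≤ p, k divides p!; set t = 1 + p!/k. Then xy^t z has p + (p!/k)·k = p + p! copies of 0. Now the 0-count is p+p! and (1-count)-3 = (p+p!+3)-3 = p+p!, so i ≠ j-3 fails. So xy^t z = 0^{p+p!} 1^{p+p!+3} ∉ L.
This contradicts the pumping lemma, so L is not regular.

0^{p+p!} 1^{p+p!+3}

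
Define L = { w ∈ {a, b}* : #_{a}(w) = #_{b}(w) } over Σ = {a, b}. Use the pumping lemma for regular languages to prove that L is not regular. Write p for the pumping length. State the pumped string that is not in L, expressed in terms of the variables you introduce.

a^{p+k} b^p

Assume L is regular; let p be its pumping constant.
Choose w = a^p b^p ∈ L with |w| = 2p ≥ p.
Write w = xyz as guaranteed by the lemma, with |xy| ≤ p and y is nonempty.
The first p characters of w are a's, so xy (and hence y) consists only of a's. Write y = a^k, 1 ≤ k ≤ p.
Pump with i = 2: xy^2z = a^{p+k} b^p has p+k occurrences of a but only p of b. Since k ≥ 1 the counts differ, so xy^2z ∉ L.
This contradicts the pumping lemma, so L is not regular.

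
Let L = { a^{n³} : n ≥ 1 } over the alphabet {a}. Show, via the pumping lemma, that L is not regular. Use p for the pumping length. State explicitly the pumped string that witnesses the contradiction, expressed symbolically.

Assume L is regular. Let p be the pumping length given by the pumping lemma.
Take w = a^{p³} ∈ L with |w| = p³ ≥ p.
Write w = xyz as guaranteed by the lemma, with |xy| ≤ p and |y| ≥ 1.
Then y = a^k for some k with 1 ≤ k ≤ p.
Pump with i = 2: xy^2z = a^{p³+k}. Since 1 ≤ k ≤ p, p³ < p³+k ≤ p³+p < p³+3p²+3p+1 = (p+1)³, so p³+k is not a perfect cube. So xy^2z ∉ L.
This is a contradiction; hence L is not regular.

a^{p³+k}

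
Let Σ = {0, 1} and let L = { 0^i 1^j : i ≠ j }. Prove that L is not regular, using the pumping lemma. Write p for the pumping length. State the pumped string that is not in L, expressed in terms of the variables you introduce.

Suppose for contradiction that L is regular, and let p be the pumping length.
Choose w = 0^p 1^{p+p!}. Since p ≠ p+p!, w ∈ L; and |w| ≥ p.
By the pumping lemma, w = xyz with |xy| ≤ p and |y| ≥ 1.
Since the first p symbols of w are all 0's and |xy| ≤ p, y lies entirely in the leading 0-block: y = 0^k for some k with 1 ≤ k ≤ p.
Since 1 ≤ k ≤ p, k divides p!; set t = 1 + p!/k. Then xy^t z has p + (p!/k)·k = p + p! copies of 0. Now the 0-count equals the 1-count, so i ≠ j fails. So xy^t z = 0^{p+p!} 1^{p+p!} ∉ L.
Contradiction. Therefore L is not regular.

0^{p+p!} 1^{p+p!}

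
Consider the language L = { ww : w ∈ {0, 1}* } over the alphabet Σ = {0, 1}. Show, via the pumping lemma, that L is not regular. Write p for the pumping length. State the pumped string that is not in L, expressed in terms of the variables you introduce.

Assume L is regular. Let p be the pumping length given by the pumping lemma.
Take w = 0^p 1^p 0^p 1^p = uu where u = 0^p1^p; then w ∈ L and |w| = 4p ≥ p.
By the pumping lemma, w = xyz with |xy| ≤ p and |y| ≥ 1.
The first p characters of w are 0's, so xy (and hence y) consists only of 0's. Write y = 0^k, 1 ≤ k ≤ p.
Pump with i = 2: xy^2z = 0^{p+k} 1^p 0^p 1^p, of length 4p+k. Suppose this equals vv. The string starts with 0 and ends with 1, so v does too; thus the boundary between the two copies of v is a 1→0 transition. There is exactly one such transition, at position 2p+k, so |v| = 2p+k and |vv| = 4p+2k ≠ 4p+k since k ≥ 1. So xy^2z ∉ L.
Contradiction. Therefore L is not regular.

0^{p+k} 1^p 0^p 1^p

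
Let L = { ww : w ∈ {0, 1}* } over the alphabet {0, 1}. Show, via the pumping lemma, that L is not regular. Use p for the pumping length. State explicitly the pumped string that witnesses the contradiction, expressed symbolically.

Assume L is regular. Let p be the pumping length given by the pumping lemma.
Take w = 0^p 1^p 0^p 1^p = uu where u = 0^p1^p; then w ∈ L and |w| = 4p ≥ p.
The pumping lemma gives a decomposition w = xyz where |xy| ≤ p and |y| ≥ 1.
Because |xy| ≤ p and w begins with p copies of 0, we have y = 0^k with 1 ≤ k ≤ p.
Pump with i = 2: xy^2z = 0^{p+k} 1^p 0^p 1^p, of length 4p+k. Suppose this equals vv. The string starts with 0 and ends with 1, so v does too; thus the boundary between the two copies of v is a 1→0 transition. There is exactly one such transition, at position 2p+k, so |v| = 2p+k and |vv| = 4p+2k ≠ 4p+k since k ≥ 1. So xy^2z ∉ L.
This contradicts the pumping lemma, so L is not regular.

0^{p+k} 1^p 0^p 1^p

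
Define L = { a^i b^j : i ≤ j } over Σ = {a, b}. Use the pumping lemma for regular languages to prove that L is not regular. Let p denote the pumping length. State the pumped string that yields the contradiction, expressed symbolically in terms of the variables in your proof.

a^{p+k} b^p

Suppose for contradiction that L is regular, and let p be the pumping length.
Choose w = a^p b^p ∈ L, with |w| = 2p ≥ p.
The pumping lemma gives a decomposition w = xyz where |xy| ≤ p and |y| ≥ 1.
Since the first p symbols of w are all a's and |xy| ≤ p, y lies entirely in the leading a-block: y = a^k for some k with 1 ≤ k ≤ p.
Consider xy^2z = a^{p+k} b^p. Since k ≥ 1, the a-count p+k exceeds the b-count p, so i ≤ j fails; thus xy^2z ∉ L.
This contradicts the pumping lemma, so L is not regular.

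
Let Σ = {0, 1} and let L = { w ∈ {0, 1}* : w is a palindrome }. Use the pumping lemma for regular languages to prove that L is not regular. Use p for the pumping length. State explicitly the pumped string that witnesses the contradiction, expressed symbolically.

Toward a contradiction, assume L is regular with pumping length p.
Take w = 0^p 1 0^p, a palindrome of length 2p+1 ≥ p.
The pumping lemma gives a decomposition w = xyz where |xy| ≤ p and |y| ≥ 1.
Because |xy| ≤ p and w begins with p copies of 0, we have y = 0^k with 1 ≤ k ≤ p.
Pump with i = 2: xy^2z = 0^{p+k} 1 0^p. Its reverse is 0^p 1 0^{p+k}, which differs from xy^2z since k ≥ 1. So xy^2z is not a palindrome and xy^2z ∉ L.
This contradicts the pumping lemma, so L is not regular.

0^{p+k} 1 0^p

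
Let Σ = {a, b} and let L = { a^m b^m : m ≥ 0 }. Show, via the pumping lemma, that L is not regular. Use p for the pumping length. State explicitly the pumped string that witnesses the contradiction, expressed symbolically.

a^{p+k} b^p

Toward a contradiction, assume L is regular with pumping length p.
Let w = a^p b^p ∈ L; note |w| = 2p ≥ p.
Write w = xyz as guaranteed by the lemma, with |xy| ≤ p and |y| > 0.
The first p characters of w are a's, so xy (and hence y) consists only of a's. Write y = a^k, 1 ≤ k ≤ p.
Pump with i = 2: xy^2z = a^{p+k} b^p. For this to lie in L we would need p = p+k, which forces k = 0. But k ≥ 1, so xy^2z ∉ L.
This is a contradiction; hence L is not regular.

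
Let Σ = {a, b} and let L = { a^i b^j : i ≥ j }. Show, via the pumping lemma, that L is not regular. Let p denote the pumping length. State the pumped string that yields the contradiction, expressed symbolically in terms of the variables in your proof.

Assume L is regular. Let p be the pumping length given by the pumping lemma.
Choose w = a^p b^p ∈ L, with |w| = 2p ≥ p.
Write w = xyz as guaranteed by the lemma, with |xy| ≤ p and |y| ≥ 1.
Because |xy| ≤ p and w begins with p copies of a, we have y = a^k with 1 ≤ k ≤ p.
Consider xy^0z = xz = a^{p-k} b^p. Since k ≥ 1, the a-count p-k is less than p, so i ≥ j fails; thus xz ∉ L.
This contradicts the pumping lemma, so L is not regular.

a^{p-k} b^p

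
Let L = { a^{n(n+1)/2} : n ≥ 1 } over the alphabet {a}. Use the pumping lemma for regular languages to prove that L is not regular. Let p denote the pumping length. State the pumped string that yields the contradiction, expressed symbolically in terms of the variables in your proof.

a^{p(p+1)/2+k}

Assume L is regular; let p be its pumping constant.
Take w = a^{p(p+1)/2} ∈ L with |w| = p(p+1)/2 ≥ p.
Write w = xyz as guaranteed by the lemma, with |xy| ≤ p and |y| > 0.
Then y = a^k for some k with 1 ≤ k ≤ p.
Pump with i = 2: xy^2z = a^{p(p+1)/2+k}. Since 1 ≤ k ≤ p, p(p+1)/2 < p(p+1)/2+k ≤ p(p+1)/2+p < (p+1)(p+2)/2, so p(p+1)/2+k is strictly between consecutive triangular numbers. So xy^2z ∉ L.
This is a contradiction; hence L is not regular.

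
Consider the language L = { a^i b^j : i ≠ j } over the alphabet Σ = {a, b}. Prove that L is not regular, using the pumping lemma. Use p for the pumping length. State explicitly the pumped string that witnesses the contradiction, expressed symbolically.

a^{p+p!} b^{p+p!}

Assume L is regular; let p be its pumping constant.
Choose w = a^p b^{p+p!}. Since p ≠ p+p!, w ∈ L; and |w| ≥ p.
By the pumping lemma, w = xyz with |xy| ≤ p and y is nonempty.
Because |xy| ≤ p and w begins with p copies of a, we have y = a^k with 1 ≤ k ≤ p.
Since 1 ≤ k ≤ p, k divides p!; set t = 1 + p!/k. Then xy^t z has p + (p!/k)·k = p + p! copies of a. Now the a-count equals the b-count, so i ≠ j fails. So xy^t z = a^{p+p!} b^{p+p!} ∉ L.
Contradiction. Therefore L is not regular.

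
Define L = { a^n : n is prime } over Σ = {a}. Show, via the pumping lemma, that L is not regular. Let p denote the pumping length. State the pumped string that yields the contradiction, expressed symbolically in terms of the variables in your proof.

Suppose for contradiction that L is regular, and let p be the pumping length.
Let q be a prime with q ≥ p+2 (infinitely many primes exist), and take w = a^q ∈ L with |w| = q ≥ p.
The pumping lemma gives a decomposition w = xyz where |xy| ≤ p and |y| > 0.
Then y = a^k for some k with 1 ≤ k ≤ p.
Since 1 ≤ k ≤ p, |xz| = q-k. Pump with i = q+1: |xy^{q+1}z| = (q-k)+(q+1)k = q+qk = q(1+k), which is composite (both factors ≥ 2). So xy^{q+1}z = a^{q(1+k)} ∉ L.
Contradiction. Therefore L is not regular.

a^{q(1+k)}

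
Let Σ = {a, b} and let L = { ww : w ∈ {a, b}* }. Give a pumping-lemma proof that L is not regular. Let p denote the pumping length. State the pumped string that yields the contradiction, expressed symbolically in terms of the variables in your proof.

Assume L is regular. Let p be the pumping length given by the pumping lemma.
Take w = a^p b^p a^p b^p = uu where u = a^pb^p; then w ∈ L and |w| = 4p ≥ p.
By the pumping lemma, w = xyz with |xy| ≤ p and y is nonempty.
Because |xy| ≤ p and w begins with p copies of a, we have y = a^k with 1 ≤ k ≤ p.
Pump with i = 2: xy^2z = a^{p+k} b^p a^p b^p, of length 4p+k. Suppose this equals vv. The string starts with a and ends with b, so v does too; thus the boundary between the two copies of v is a b→a transition. There is exactly one such transition, at position 2p+k, so |v| = 2p+k and |vv| = 4p+2k ≠ 4p+k since k ≥ 1. So xy^2z ∉ L.
This contradicts the pumping lemma, so L is not regular.

a^{p+k} b^p a^p b^p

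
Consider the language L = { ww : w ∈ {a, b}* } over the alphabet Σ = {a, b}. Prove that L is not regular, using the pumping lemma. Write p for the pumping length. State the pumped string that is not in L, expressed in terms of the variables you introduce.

a^{p+k} b^p a^p b^p

Assume L is regular; let p be its pumping constant.
Take w = a^p b^p a^p b^p = uu where u = a^pb^p; then w ∈ L and |w| = 4p ≥ p.
The pumping lemma gives a decomposition w = xyz where |xy| ≤ p and y is nonempty.
Because |xy| ≤ p and w begins with p copies of a, we have y = a^k with 1 ≤ k ≤ p.
Pump with i = 2: xy^2z = a^{p+k} b^p a^p b^p, of length 4p+k. Suppose this equals vv. The string starts with a and ends with b, so v does too; thus the boundary between the two copies of v is a b→a transition. There is exactly one such transition, at position 2p+k, so |v| = 2p+k and |vv| = 4p+2k ≠ 4p+k since k ≥ 1. So xy^2z ∉ L.
Contradiction. Therefore L is not regular.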